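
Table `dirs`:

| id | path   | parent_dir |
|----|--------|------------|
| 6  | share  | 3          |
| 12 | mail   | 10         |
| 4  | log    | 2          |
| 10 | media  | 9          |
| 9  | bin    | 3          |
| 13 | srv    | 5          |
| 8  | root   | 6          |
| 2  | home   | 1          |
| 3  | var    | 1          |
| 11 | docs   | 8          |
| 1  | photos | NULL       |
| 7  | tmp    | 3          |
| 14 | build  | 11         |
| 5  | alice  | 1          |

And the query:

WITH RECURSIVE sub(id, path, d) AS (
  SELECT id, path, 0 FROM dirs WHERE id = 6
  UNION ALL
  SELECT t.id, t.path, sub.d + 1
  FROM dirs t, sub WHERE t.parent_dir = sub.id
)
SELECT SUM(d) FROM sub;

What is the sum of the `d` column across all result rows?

Base: id=6 (share) at d 0.
Iteration 1: rows with parent_dir in {6} -> root (id 8, d 1).
Iteration 2: rows with parent_dir in {8} -> docs (id 11, d 2).
Iteration 3: rows with parent_dir in {11} -> build (id 14, d 3).
Iteration 4: no rows with parent_dir in {14}; recursion stops.
SUM(d) = 0 + 1 + 2 + 3 = 6.

6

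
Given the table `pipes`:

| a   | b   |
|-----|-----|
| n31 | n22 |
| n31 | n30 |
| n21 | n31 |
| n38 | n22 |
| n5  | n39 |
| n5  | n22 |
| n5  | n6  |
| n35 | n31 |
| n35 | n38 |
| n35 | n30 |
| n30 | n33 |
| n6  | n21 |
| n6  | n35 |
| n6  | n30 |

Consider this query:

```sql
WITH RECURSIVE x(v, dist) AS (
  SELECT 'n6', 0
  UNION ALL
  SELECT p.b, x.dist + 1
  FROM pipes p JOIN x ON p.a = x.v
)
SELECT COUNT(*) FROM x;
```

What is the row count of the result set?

17

Base: (n6, dist=0).
Iteration 1: edges from {n6} -> (n21, dist=1), (n30, dist=1), (n35, dist=1).
Iteration 2: edges from {n21,n30,n35} -> (n30, dist=2), (n31, dist=2) x2, (n33, dist=2), (n38, dist=2). [UNION ALL keeps all 5 new rows, including repeats]
Iteration 3: edges from {n30,n31,n33,n38} -> (n22, dist=3) x3, (n30, dist=3) x2, (n33, dist=3). [UNION ALL keeps all 6 new rows, including repeats]
Iteration 4: edges from {n22,n30,n33} -> (n33, dist=4) x2. [UNION ALL keeps all 2 new rows, including repeats]
Iteration 5: no outgoing edges from {n33}; recursion stops.
Total rows emitted: 17.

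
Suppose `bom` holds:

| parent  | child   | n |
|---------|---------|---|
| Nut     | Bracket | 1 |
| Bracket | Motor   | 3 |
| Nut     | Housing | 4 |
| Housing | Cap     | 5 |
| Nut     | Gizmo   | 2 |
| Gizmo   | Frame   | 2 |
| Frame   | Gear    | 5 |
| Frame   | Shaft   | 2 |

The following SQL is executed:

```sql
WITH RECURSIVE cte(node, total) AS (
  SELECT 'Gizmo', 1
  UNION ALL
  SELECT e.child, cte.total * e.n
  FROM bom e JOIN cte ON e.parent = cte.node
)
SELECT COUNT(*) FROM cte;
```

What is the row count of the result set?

Base: (Gizmo, total=1).
Iteration 1: components of {Gizmo} -> Frame = 1*2 = 2.
Iteration 2: components of {Frame} -> Gear = 2*5 = 10, Shaft = 2*2 = 4.
Iteration 3: no further components; recursion stops.
Total rows emitted: 4.

4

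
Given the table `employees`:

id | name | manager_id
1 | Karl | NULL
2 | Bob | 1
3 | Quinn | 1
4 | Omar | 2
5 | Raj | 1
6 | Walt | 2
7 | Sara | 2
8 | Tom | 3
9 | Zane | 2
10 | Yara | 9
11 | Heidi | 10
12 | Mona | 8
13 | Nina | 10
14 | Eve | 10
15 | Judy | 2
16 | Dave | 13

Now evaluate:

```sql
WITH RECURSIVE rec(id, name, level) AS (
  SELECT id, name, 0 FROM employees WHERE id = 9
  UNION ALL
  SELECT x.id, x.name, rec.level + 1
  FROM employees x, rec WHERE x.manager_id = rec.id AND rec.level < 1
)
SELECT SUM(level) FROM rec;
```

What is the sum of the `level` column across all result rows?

Base: id=9 (Zane) at level 0.
Iteration 1: rows with manager_id in {9} -> Yara (id 10, level 1).
Iteration 2: level < 1 fails for all current rows; recursion stops.
SUM(level) = 0 + 1 = 1.

1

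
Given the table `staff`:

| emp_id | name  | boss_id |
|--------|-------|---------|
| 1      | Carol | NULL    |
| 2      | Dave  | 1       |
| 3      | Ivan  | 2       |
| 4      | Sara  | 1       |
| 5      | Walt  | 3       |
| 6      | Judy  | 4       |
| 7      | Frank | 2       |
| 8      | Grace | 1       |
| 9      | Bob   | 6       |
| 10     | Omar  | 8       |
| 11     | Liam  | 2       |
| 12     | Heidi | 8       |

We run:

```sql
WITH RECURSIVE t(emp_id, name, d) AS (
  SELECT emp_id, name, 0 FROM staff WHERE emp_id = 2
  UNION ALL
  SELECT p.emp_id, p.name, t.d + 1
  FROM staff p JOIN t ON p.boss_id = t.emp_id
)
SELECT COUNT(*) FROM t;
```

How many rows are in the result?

Base: emp_id=2 (Dave) at d 0.
Iteration 1: rows with boss_id in {2} -> Ivan (id 3, d 1), Frank (id 7, d 1), Liam (id 11, d 1).
Iteration 2: rows with boss_id in {3,7,11} -> Walt (id 5, d 2).
Iteration 3: no rows with boss_id in {5}; recursion stops.
Total rows emitted: 5.

5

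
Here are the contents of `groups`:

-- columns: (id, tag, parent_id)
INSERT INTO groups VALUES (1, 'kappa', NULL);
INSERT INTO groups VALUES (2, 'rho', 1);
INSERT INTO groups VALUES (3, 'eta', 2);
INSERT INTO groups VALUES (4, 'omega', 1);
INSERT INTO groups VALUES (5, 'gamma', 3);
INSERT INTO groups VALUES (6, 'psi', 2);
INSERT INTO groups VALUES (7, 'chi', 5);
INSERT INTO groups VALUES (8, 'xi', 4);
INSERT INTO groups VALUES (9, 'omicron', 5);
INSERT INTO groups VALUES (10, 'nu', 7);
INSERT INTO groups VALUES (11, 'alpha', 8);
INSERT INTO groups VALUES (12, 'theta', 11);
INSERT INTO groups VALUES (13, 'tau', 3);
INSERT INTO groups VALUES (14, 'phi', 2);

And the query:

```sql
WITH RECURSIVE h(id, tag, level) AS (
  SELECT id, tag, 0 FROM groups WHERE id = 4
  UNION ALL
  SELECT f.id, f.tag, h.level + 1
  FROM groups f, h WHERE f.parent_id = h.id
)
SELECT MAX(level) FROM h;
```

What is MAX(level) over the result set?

3

Base: id=4 (omega) at level 0.
Iteration 1: rows with parent_id in {4} -> xi (id 8, level 1).
Iteration 2: rows with parent_id in {8} -> alpha (id 11, level 2).
Iteration 3: rows with parent_id in {11} -> theta (id 12, level 3).
Iteration 4: no rows with parent_id in {12}; recursion stops.
level values: 0, 1, 2, 3; the maximum is 3.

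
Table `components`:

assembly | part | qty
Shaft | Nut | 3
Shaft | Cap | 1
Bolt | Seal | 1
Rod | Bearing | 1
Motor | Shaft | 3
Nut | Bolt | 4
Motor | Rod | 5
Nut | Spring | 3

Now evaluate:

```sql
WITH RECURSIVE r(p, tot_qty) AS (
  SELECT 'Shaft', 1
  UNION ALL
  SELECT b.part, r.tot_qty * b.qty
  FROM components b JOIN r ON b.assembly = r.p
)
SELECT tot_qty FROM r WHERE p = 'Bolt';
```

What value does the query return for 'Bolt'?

Base: (Shaft, tot_qty=1).
Iteration 1: components of {Shaft} -> Cap = 1*1 = 1, Nut = 1*3 = 3.
Iteration 2: components of {Cap,Nut} -> Bolt = 3*4 = 12, Spring = 3*3 = 9.
Iteration 3: components of {Bolt,Spring} -> Seal = 12*1 = 12.
Iteration 4: no further components; recursion stops.

12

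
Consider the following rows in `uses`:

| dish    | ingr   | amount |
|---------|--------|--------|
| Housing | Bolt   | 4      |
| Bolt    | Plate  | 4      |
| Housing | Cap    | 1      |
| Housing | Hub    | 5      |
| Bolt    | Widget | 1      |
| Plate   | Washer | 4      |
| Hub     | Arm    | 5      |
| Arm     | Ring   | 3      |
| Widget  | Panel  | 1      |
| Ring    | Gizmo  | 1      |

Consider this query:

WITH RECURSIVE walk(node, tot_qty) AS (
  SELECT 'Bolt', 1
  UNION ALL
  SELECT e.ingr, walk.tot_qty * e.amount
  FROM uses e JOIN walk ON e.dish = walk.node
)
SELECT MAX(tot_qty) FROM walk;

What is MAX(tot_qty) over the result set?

16

Base: (Bolt, tot_qty=1).
Iteration 1: components of {Bolt} -> Plate = 1*4 = 4, Widget = 1*1 = 1.
Iteration 2: components of {Plate,Widget} -> Panel = 1*1 = 1, Washer = 4*4 = 16.
Iteration 3: no further components; recursion stops.
tot_qty values: 1, 4, 1, 16, 1; the maximum is 16.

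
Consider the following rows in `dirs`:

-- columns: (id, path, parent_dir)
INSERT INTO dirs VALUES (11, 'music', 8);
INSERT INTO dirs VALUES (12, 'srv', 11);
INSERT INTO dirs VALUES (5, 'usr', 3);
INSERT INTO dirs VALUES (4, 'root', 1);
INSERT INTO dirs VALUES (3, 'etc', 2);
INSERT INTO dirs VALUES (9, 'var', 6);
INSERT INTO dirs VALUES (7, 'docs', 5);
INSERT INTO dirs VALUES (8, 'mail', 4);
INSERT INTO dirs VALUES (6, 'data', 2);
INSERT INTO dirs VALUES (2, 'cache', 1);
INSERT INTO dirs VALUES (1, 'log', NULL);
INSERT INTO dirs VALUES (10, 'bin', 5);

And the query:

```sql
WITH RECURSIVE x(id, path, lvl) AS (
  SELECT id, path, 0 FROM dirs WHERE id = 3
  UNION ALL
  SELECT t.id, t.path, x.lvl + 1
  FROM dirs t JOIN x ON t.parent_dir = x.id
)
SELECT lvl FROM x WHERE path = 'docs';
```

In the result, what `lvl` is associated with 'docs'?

2

Base: id=3 (etc) at lvl 0.
Iteration 1: rows with parent_dir in {3} -> usr (id 5, lvl 1).
Iteration 2: rows with parent_dir in {5} -> docs (id 7, lvl 2), bin (id 10, lvl 2).
Iteration 3: no rows with parent_dir in {7,10}; recursion stops.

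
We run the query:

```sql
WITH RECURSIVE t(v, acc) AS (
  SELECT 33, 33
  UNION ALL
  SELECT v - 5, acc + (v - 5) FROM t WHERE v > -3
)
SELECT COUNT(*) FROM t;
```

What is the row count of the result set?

Base: v=33, acc=33.
Iteration 1: 33 > -3 holds -> v = 33 - 5 = 28, acc = 33 + 28 = 61.
Iteration 2: 28 > -3 holds -> v = 28 - 5 = 23, acc = 61 + 23 = 84.
Iteration 3: 23 > -3 holds -> v = 23 - 5 = 18, acc = 84 + 18 = 102.
Iteration 4: 18 > -3 holds -> v = 18 - 5 = 13, acc = 102 + 13 = 115.
Iteration 5: 13 > -3 holds -> v = 13 - 5 = 8, acc = 115 + 8 = 123.
Iteration 6: 8 > -3 holds -> v = 8 - 5 = 3, acc = 123 + 3 = 126.
Iteration 7: 3 > -3 holds -> v = 3 - 5 = -2, acc = 126 + -2 = 124.
Iteration 8: -2 > -3 holds -> v = -2 - 5 = -7, acc = 124 + -7 = 117.
Iteration 9: -7 > -3 fails; recursion stops.
Total rows emitted: 9.

9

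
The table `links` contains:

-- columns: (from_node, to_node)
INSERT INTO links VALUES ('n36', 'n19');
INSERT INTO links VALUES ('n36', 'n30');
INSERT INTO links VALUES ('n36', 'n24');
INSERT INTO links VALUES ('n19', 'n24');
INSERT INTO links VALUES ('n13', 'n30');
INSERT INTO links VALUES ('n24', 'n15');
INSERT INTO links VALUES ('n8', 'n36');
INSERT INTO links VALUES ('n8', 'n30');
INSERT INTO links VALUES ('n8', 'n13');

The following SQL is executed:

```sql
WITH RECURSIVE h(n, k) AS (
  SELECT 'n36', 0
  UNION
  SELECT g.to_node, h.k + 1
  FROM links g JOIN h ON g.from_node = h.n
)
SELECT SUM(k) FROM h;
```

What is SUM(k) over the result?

Base: (n36, k=0).
Iteration 1: edges from {n36} -> (n19, k=1), (n24, k=1), (n30, k=1).
Iteration 2: edges from {n19,n24,n30} -> (n15, k=2), (n24, k=2).
Iteration 3: edges from {n15,n24} -> (n15, k=3).
Iteration 4: no outgoing edges from {n15}; recursion stops.
SUM(k) = 0 + 1 + 1 + 1 + 2 + 2 + 3 = 10.

10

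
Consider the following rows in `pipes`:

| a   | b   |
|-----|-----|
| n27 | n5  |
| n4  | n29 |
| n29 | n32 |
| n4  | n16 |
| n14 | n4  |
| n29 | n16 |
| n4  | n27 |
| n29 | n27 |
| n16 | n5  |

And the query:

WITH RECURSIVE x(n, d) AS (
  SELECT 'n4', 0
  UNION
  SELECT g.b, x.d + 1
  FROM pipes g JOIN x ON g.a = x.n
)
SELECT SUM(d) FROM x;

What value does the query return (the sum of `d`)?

14

Base: (n4, d=0).
Iteration 1: edges from {n4} -> (n16, d=1), (n27, d=1), (n29, d=1).
Iteration 2: edges from {n16,n27,n29} -> (n16, d=2), (n27, d=2), (n32, d=2), (n5, d=2). [UNION drops 1 duplicate row(s)]
Iteration 3: edges from {n16,n27,n32,n5} -> (n5, d=3). [UNION drops 1 duplicate row(s)]
Iteration 4: no outgoing edges from {n5}; recursion stops.
SUM(d) = 0 + 1 + 1 + 1 + 2 + 2 + 2 + 2 + 3 = 14.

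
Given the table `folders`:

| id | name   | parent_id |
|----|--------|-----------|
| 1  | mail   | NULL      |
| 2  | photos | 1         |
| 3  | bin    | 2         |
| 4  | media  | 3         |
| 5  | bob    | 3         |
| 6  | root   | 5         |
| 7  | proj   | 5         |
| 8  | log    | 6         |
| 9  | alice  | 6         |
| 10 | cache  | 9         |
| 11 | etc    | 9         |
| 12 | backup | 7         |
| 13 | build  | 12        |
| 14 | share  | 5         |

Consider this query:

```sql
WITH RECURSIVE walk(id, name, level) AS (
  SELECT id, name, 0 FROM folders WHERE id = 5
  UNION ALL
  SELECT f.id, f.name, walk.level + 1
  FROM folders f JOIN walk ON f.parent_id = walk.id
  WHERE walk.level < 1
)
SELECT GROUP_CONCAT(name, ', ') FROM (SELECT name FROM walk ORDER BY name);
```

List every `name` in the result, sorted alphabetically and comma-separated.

Base: id=5 (bob) at level 0.
Iteration 1: rows with parent_id in {5} -> root (id 6, level 1), proj (id 7, level 1), share (id 14, level 1).
Iteration 2: level < 1 fails for all current rows; recursion stops.

bob, proj, root, share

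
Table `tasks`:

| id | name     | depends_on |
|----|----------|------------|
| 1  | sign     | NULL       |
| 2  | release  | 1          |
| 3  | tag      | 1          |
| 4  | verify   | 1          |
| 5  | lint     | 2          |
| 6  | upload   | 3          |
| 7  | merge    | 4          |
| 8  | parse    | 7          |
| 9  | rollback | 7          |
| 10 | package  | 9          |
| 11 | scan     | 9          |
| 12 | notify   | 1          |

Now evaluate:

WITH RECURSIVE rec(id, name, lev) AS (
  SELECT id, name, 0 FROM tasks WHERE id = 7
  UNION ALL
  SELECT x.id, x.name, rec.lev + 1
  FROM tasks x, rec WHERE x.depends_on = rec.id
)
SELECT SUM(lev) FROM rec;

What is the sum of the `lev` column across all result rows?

Base: id=7 (merge) at lev 0.
Iteration 1: rows with depends_on in {7} -> parse (id 8, lev 1), rollback (id 9, lev 1).
Iteration 2: rows with depends_on in {8,9} -> package (id 10, lev 2), scan (id 11, lev 2).
Iteration 3: no rows with depends_on in {10,11}; recursion stops.
SUM(lev) = 0 + 1 + 1 + 2 + 2 = 6.

6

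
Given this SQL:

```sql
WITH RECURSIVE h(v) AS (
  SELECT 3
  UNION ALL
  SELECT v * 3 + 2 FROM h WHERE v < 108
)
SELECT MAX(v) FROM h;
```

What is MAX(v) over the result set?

323

Base: v=3.
Iteration 1: 3 < 108 holds -> v = 3 * 3 + 2 = 11.
Iteration 2: 11 < 108 holds -> v = 11 * 3 + 2 = 35.
Iteration 3: 35 < 108 holds -> v = 35 * 3 + 2 = 107.
Iteration 4: 107 < 108 holds -> v = 107 * 3 + 2 = 323.
Iteration 5: 323 < 108 fails; recursion stops.
v values: 3, 11, 35, 107, 323; the maximum is 323.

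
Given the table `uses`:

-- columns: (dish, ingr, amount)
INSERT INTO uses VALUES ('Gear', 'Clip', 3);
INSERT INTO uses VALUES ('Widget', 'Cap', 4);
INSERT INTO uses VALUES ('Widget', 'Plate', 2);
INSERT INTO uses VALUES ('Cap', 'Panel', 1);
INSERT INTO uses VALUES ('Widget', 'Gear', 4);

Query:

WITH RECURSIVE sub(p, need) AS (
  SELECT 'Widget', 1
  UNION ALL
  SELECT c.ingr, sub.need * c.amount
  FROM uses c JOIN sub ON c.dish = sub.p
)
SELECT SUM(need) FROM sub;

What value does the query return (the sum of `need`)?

27

Base: (Widget, need=1).
Iteration 1: components of {Widget} -> Cap = 1*4 = 4, Gear = 1*4 = 4, Plate = 1*2 = 2.
Iteration 2: components of {Cap,Gear,Plate} -> Clip = 4*3 = 12, Panel = 4*1 = 4.
Iteration 3: no further components; recursion stops.
SUM(need) = 1 + 4 + 4 + 2 + 12 + 4 = 27.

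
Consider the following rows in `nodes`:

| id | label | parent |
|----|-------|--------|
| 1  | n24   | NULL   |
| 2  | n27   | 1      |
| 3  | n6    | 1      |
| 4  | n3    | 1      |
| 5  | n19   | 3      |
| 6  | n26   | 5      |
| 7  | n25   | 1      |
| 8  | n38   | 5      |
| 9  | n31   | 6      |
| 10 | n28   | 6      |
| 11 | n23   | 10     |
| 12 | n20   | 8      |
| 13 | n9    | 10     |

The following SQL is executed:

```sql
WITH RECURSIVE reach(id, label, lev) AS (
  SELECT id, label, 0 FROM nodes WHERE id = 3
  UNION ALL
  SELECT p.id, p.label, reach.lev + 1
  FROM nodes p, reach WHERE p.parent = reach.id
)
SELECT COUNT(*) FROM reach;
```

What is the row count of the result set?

9

Base: id=3 (n6) at lev 0.
Iteration 1: rows with parent in {3} -> n19 (id 5, lev 1).
Iteration 2: rows with parent in {5} -> n26 (id 6, lev 2), n38 (id 8, lev 2).
Iteration 3: rows with parent in {6,8} -> n31 (id 9, lev 3), n28 (id 10, lev 3), n20 (id 12, lev 3).
Iteration 4: rows with parent in {9,10,12} -> n23 (id 11, lev 4), n9 (id 13, lev 4).
Iteration 5: no rows with parent in {11,13}; recursion stops.
Total rows emitted: 9.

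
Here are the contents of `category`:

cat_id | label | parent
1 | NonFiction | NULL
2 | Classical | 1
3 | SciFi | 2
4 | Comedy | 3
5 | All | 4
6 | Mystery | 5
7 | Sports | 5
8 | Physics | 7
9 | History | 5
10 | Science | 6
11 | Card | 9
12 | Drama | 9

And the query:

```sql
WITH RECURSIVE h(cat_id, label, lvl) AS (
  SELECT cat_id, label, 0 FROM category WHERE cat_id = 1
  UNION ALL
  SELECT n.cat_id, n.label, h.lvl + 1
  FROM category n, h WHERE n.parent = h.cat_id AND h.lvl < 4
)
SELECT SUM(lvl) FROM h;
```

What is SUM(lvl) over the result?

10

Base: cat_id=1 (NonFiction) at lvl 0.
Iteration 1: rows with parent in {1} -> Classical (id 2, lvl 1).
Iteration 2: rows with parent in {2} -> SciFi (id 3, lvl 2).
Iteration 3: rows with parent in {3} -> Comedy (id 4, lvl 3).
Iteration 4: rows with parent in {4} -> All (id 5, lvl 4).
Iteration 5: lvl < 4 fails for all current rows; recursion stops.
SUM(lvl) = 0 + 1 + 2 + 3 + 4 = 10.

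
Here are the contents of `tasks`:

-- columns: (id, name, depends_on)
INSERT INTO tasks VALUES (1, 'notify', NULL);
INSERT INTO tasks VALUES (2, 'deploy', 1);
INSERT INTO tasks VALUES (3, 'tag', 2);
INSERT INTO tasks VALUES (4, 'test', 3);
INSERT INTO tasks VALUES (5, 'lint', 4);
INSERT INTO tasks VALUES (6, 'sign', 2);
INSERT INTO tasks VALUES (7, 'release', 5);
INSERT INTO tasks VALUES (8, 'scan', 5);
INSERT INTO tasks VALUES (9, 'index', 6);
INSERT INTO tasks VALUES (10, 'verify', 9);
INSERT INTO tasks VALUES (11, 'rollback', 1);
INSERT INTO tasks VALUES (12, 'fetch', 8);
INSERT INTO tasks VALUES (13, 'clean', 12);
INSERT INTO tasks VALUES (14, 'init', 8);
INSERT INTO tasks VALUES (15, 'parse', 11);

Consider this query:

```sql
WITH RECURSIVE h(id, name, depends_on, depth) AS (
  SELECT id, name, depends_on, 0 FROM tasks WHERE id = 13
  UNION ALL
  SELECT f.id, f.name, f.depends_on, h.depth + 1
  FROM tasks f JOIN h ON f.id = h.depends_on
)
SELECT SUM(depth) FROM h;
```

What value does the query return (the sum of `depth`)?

28

Base: id=13 (clean), depends_on=12, depth 0.
Iteration 1: join on id=12 -> fetch (id 12, depends_on=8, depth 1).
Iteration 2: join on id=8 -> scan (id 8, depends_on=5, depth 2).
Iteration 3: join on id=5 -> lint (id 5, depends_on=4, depth 3).
Iteration 4: join on id=4 -> test (id 4, depends_on=3, depth 4).
Iteration 5: join on id=3 -> tag (id 3, depends_on=2, depth 5).
Iteration 6: join on id=2 -> deploy (id 2, depends_on=1, depth 6).
Iteration 7: join on id=1 -> notify (id 1, depends_on=NULL, depth 7).
Iteration 8: depends_on is NULL; no match; recursion stops.
SUM(depth) = 0 + 1 + 2 + 3 + 4 + 5 + 6 + 7 = 28.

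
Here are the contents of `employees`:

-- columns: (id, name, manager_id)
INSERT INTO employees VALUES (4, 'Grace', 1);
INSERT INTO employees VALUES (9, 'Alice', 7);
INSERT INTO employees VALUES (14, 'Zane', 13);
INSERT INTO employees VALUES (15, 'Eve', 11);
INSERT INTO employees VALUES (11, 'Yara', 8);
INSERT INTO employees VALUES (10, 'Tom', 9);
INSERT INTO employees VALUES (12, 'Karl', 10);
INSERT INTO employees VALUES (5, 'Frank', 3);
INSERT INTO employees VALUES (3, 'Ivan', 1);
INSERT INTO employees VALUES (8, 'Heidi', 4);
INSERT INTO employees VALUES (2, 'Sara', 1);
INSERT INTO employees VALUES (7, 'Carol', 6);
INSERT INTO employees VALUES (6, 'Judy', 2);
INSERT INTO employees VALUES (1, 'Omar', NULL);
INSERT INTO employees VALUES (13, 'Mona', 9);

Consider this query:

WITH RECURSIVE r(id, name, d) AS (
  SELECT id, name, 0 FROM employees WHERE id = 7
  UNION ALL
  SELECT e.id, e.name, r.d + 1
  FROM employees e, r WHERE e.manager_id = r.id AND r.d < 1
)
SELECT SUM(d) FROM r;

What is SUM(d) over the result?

Base: id=7 (Carol) at d 0.
Iteration 1: rows with manager_id in {7} -> Alice (id 9, d 1).
Iteration 2: d < 1 fails for all current rows; recursion stops.
SUM(d) = 0 + 1 = 1.

1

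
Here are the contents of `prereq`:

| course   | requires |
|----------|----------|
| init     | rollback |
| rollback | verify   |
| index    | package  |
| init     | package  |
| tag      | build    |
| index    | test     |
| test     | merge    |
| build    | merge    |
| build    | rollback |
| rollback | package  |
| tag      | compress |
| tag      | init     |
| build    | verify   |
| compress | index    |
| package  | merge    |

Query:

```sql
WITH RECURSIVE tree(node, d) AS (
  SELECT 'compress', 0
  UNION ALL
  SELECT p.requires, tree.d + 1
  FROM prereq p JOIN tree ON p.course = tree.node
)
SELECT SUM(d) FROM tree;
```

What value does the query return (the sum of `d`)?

11

Base: (compress, d=0).
Iteration 1: edges from {compress} -> (index, d=1).
Iteration 2: edges from {index} -> (package, d=2), (test, d=2).
Iteration 3: edges from {package,test} -> (merge, d=3) x2. [UNION ALL keeps all 2 new rows, including repeats]
Iteration 4: no outgoing edges from {merge}; recursion stops.
SUM(d) = 0 + 1 + 2 + 2 + 3 + 3 = 11.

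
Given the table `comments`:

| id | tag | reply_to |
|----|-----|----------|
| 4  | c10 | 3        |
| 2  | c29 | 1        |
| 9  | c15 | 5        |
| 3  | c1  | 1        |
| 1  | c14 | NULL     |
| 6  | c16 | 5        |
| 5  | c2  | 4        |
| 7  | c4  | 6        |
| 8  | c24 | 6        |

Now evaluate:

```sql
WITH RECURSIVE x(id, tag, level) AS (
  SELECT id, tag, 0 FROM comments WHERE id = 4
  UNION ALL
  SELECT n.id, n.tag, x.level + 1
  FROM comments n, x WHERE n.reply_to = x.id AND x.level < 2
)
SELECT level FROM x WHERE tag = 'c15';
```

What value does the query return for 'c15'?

Base: id=4 (c10) at level 0.
Iteration 1: rows with reply_to in {4} -> c2 (id 5, level 1).
Iteration 2: rows with reply_to in {5} -> c16 (id 6, level 2), c15 (id 9, level 2).
Iteration 3: level < 2 fails for all current rows; recursion stops.

2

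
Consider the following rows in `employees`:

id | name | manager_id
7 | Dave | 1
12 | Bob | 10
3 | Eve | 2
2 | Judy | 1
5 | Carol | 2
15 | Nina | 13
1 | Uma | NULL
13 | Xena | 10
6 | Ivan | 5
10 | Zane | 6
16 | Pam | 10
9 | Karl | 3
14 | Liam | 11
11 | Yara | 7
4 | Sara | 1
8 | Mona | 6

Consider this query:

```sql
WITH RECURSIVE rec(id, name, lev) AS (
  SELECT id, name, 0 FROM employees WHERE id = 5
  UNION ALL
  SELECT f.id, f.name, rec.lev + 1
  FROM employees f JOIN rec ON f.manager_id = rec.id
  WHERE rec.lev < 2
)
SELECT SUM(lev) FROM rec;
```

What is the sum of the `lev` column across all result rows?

5

Base: id=5 (Carol) at lev 0.
Iteration 1: rows with manager_id in {5} -> Ivan (id 6, lev 1).
Iteration 2: rows with manager_id in {6} -> Mona (id 8, lev 2), Zane (id 10, lev 2).
Iteration 3: lev < 2 fails for all current rows; recursion stops.
SUM(lev) = 0 + 1 + 2 + 2 = 5.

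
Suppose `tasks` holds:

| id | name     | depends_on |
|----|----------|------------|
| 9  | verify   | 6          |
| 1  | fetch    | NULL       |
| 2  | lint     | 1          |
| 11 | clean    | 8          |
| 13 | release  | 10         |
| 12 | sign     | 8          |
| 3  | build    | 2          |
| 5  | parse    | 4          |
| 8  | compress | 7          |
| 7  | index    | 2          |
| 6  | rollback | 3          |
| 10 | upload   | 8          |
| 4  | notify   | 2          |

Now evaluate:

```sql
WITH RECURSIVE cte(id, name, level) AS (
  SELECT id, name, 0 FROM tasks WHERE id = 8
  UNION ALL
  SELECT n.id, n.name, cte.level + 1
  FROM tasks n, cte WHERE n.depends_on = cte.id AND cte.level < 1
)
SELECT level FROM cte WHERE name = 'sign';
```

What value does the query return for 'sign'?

Base: id=8 (compress) at level 0.
Iteration 1: rows with depends_on in {8} -> upload (id 10, level 1), clean (id 11, level 1), sign (id 12, level 1).
Iteration 2: level < 1 fails for all current rows; recursion stops.

1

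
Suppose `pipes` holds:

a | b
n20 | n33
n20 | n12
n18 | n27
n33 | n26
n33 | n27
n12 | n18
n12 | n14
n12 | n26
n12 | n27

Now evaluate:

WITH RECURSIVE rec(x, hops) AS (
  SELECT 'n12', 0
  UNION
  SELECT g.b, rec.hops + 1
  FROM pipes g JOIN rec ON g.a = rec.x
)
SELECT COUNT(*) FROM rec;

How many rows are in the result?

Base: (n12, hops=0).
Iteration 1: edges from {n12} -> (n14, hops=1), (n18, hops=1), (n26, hops=1), (n27, hops=1).
Iteration 2: edges from {n14,n18,n26,n27} -> (n27, hops=2).
Iteration 3: no outgoing edges from {n27}; recursion stops.
Total rows emitted: 6.

6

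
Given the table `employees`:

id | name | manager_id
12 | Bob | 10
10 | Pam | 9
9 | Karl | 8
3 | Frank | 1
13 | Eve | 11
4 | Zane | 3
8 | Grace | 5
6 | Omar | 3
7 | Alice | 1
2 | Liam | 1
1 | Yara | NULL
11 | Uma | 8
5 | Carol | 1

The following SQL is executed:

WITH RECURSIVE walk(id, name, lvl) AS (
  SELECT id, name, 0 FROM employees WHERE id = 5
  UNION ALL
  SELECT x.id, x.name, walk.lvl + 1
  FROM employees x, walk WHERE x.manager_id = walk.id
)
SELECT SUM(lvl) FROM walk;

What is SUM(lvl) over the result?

Base: id=5 (Carol) at lvl 0.
Iteration 1: rows with manager_id in {5} -> Grace (id 8, lvl 1).
Iteration 2: rows with manager_id in {8} -> Karl (id 9, lvl 2), Uma (id 11, lvl 2).
Iteration 3: rows with manager_id in {9,11} -> Pam (id 10, lvl 3), Eve (id 13, lvl 3).
Iteration 4: rows with manager_id in {10,13} -> Bob (id 12, lvl 4).
Iteration 5: no rows with manager_id in {12}; recursion stops.
SUM(lvl) = 0 + 1 + 2 + 2 + 3 + 3 + 4 = 15.

15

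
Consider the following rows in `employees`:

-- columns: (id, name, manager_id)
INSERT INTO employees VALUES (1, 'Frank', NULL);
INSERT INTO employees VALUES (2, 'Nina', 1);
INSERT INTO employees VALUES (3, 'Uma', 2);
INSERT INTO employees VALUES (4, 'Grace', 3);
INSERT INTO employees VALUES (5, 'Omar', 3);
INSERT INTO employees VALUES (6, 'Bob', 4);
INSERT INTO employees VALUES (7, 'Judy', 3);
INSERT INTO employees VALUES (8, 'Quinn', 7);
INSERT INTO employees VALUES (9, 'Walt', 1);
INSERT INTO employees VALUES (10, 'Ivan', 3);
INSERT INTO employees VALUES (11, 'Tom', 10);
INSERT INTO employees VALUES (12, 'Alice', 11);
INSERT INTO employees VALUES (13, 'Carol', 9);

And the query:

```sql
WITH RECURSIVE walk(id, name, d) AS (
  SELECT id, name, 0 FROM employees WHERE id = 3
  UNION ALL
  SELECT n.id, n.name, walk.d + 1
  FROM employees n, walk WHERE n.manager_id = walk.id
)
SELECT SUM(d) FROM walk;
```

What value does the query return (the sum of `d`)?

13

Base: id=3 (Uma) at d 0.
Iteration 1: rows with manager_id in {3} -> Grace (id 4, d 1), Omar (id 5, d 1), Judy (id 7, d 1), Ivan (id 10, d 1).
Iteration 2: rows with manager_id in {4,5,7,10} -> Bob (id 6, d 2), Quinn (id 8, d 2), Tom (id 11, d 2).
Iteration 3: rows with manager_id in {6,8,11} -> Alice (id 12, d 3).
Iteration 4: no rows with manager_id in {12}; recursion stops.
SUM(d) = 0 + 1 + 1 + 1 + 1 + 2 + 2 + 2 + 3 = 13.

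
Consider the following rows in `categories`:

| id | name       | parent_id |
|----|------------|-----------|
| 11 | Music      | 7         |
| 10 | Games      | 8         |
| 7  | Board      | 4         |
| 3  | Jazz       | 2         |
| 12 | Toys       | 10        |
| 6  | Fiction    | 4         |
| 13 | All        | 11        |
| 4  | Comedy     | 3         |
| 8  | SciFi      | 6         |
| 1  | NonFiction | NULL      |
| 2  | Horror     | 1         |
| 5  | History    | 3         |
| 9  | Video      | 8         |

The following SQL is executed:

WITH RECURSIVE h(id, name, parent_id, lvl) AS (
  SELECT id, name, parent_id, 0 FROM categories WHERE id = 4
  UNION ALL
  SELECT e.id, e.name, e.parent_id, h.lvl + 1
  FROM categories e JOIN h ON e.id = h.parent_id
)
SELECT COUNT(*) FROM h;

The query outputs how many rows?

4

Base: id=4 (Comedy), parent_id=3, lvl 0.
Iteration 1: join on id=3 -> Jazz (id 3, parent_id=2, lvl 1).
Iteration 2: join on id=2 -> Horror (id 2, parent_id=1, lvl 2).
Iteration 3: join on id=1 -> NonFiction (id 1, parent_id=NULL, lvl 3).
Iteration 4: parent_id is NULL; no match; recursion stops.
Total rows emitted: 4.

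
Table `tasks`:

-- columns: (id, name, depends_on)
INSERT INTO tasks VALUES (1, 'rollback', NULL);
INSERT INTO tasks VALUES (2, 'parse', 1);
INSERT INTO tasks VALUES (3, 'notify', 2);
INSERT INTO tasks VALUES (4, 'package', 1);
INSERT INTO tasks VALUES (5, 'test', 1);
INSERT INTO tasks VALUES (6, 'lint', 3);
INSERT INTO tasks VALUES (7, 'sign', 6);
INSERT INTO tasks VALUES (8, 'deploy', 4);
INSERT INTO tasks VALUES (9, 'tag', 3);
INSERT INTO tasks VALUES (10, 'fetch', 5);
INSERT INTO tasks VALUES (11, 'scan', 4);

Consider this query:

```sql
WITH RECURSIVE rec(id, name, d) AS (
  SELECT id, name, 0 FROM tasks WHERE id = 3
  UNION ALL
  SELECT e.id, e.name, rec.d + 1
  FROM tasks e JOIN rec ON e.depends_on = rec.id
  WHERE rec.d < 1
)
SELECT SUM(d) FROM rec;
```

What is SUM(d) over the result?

2

Base: id=3 (notify) at d 0.
Iteration 1: rows with depends_on in {3} -> lint (id 6, d 1), tag (id 9, d 1).
Iteration 2: d < 1 fails for all current rows; recursion stops.
SUM(d) = 0 + 1 + 1 = 2.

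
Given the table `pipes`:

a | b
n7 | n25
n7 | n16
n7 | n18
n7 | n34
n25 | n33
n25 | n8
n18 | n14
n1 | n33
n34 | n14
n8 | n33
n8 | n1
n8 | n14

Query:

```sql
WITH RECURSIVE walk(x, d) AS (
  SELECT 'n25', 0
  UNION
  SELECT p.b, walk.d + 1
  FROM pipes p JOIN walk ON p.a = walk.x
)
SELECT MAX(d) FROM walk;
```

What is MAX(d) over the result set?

3

Base: (n25, d=0).
Iteration 1: edges from {n25} -> (n33, d=1), (n8, d=1).
Iteration 2: edges from {n33,n8} -> (n1, d=2), (n14, d=2), (n33, d=2).
Iteration 3: edges from {n1,n14,n33} -> (n33, d=3).
Iteration 4: no outgoing edges from {n33}; recursion stops.
d values: 0, 1, 1, 2, 2, 2, 3; the maximum is 3.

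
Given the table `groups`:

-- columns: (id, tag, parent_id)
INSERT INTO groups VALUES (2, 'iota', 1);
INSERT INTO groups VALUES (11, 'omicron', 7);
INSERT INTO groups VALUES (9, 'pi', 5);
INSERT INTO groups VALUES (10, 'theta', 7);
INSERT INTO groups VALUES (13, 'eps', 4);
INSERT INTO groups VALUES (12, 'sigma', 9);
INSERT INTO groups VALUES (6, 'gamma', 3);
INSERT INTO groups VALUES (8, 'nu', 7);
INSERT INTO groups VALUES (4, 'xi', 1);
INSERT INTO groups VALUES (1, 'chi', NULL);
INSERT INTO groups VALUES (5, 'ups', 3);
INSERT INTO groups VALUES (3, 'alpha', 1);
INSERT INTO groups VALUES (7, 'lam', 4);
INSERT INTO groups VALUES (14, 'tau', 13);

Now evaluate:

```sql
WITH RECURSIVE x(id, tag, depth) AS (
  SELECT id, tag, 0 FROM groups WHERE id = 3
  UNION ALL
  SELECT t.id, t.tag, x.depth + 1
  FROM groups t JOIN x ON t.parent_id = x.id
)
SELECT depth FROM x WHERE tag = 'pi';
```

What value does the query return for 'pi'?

Base: id=3 (alpha) at depth 0.
Iteration 1: rows with parent_id in {3} -> ups (id 5, depth 1), gamma (id 6, depth 1).
Iteration 2: rows with parent_id in {5,6} -> pi (id 9, depth 2).
Iteration 3: rows with parent_id in {9} -> sigma (id 12, depth 3).
Iteration 4: no rows with parent_id in {12}; recursion stops.

2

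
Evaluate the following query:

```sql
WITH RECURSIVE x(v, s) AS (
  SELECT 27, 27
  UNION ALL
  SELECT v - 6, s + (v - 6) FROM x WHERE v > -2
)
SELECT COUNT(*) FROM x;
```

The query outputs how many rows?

Base: v=27, s=27.
Iteration 1: 27 > -2 holds -> v = 27 - 6 = 21, s = 27 + 21 = 48.
Iteration 2: 21 > -2 holds -> v = 21 - 6 = 15, s = 48 + 15 = 63.
Iteration 3: 15 > -2 holds -> v = 15 - 6 = 9, s = 63 + 9 = 72.
Iteration 4: 9 > -2 holds -> v = 9 - 6 = 3, s = 72 + 3 = 75.
Iteration 5: 3 > -2 holds -> v = 3 - 6 = -3, s = 75 + -3 = 72.
Iteration 6: -3 > -2 fails; recursion stops.
Total rows emitted: 6.

6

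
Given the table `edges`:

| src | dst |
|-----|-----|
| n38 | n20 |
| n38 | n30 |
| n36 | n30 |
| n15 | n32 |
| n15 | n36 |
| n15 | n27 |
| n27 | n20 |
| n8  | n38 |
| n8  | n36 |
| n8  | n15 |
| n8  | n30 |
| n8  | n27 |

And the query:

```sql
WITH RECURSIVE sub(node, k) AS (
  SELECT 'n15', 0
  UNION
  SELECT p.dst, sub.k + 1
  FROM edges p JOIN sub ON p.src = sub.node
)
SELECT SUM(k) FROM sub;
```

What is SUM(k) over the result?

Base: (n15, k=0).
Iteration 1: edges from {n15} -> (n27, k=1), (n32, k=1), (n36, k=1).
Iteration 2: edges from {n27,n32,n36} -> (n20, k=2), (n30, k=2).
Iteration 3: no outgoing edges from {n20,n30}; recursion stops.
SUM(k) = 0 + 1 + 1 + 1 + 2 + 2 = 7.

7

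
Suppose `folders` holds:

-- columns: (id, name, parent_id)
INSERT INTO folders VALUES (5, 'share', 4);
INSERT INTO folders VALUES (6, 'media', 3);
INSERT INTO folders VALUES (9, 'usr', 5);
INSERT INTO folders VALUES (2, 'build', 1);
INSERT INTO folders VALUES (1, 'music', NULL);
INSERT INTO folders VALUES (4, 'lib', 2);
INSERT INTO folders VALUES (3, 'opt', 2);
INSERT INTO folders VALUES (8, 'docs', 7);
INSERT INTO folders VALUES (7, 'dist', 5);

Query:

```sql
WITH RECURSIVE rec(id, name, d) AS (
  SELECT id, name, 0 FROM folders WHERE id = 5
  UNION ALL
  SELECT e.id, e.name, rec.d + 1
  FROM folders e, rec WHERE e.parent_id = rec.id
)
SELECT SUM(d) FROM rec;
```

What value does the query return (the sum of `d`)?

Base: id=5 (share) at d 0.
Iteration 1: rows with parent_id in {5} -> dist (id 7, d 1), usr (id 9, d 1).
Iteration 2: rows with parent_id in {7,9} -> docs (id 8, d 2).
Iteration 3: no rows with parent_id in {8}; recursion stops.
SUM(d) = 0 + 1 + 1 + 2 = 4.

4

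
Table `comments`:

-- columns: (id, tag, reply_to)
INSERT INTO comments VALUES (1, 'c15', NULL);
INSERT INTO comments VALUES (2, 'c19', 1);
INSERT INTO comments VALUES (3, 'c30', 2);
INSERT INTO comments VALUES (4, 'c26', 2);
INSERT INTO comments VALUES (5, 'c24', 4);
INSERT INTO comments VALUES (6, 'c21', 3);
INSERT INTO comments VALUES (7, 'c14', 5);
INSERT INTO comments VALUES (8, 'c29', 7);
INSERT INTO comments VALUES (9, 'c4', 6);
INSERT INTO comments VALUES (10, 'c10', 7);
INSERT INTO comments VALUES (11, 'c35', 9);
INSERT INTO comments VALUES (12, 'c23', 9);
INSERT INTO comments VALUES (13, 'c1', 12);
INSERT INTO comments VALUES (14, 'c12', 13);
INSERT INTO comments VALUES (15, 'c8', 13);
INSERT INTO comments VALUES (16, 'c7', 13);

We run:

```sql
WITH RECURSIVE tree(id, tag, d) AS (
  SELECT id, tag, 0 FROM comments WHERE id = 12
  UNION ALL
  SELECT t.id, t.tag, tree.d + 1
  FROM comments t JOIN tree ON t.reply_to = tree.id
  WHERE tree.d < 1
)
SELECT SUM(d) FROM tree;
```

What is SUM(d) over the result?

1

Base: id=12 (c23) at d 0.
Iteration 1: rows with reply_to in {12} -> c1 (id 13, d 1).
Iteration 2: d < 1 fails for all current rows; recursion stops.
SUM(d) = 0 + 1 = 1.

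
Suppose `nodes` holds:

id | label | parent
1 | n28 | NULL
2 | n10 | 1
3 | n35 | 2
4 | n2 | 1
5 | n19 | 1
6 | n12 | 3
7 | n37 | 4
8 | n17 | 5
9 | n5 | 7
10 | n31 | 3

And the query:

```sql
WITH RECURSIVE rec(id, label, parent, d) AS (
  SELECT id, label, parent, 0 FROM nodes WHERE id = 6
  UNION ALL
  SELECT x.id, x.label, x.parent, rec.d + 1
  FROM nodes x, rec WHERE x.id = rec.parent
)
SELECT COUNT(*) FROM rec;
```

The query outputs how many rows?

Base: id=6 (n12), parent=3, d 0.
Iteration 1: join on id=3 -> n35 (id 3, parent=2, d 1).
Iteration 2: join on id=2 -> n10 (id 2, parent=1, d 2).
Iteration 3: join on id=1 -> n28 (id 1, parent=NULL, d 3).
Iteration 4: parent is NULL; no match; recursion stops.
Total rows emitted: 4.

4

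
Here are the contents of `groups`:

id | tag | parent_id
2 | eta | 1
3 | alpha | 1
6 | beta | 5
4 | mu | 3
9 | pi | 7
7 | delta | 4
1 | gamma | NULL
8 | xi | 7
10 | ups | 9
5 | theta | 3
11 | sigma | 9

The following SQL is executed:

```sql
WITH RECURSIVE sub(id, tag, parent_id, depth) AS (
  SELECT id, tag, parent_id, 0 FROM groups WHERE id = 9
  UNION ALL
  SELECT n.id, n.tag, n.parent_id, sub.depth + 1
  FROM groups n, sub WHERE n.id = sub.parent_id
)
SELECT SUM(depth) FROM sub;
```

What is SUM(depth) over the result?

Base: id=9 (pi), parent_id=7, depth 0.
Iteration 1: join on id=7 -> delta (id 7, parent_id=4, depth 1).
Iteration 2: join on id=4 -> mu (id 4, parent_id=3, depth 2).
Iteration 3: join on id=3 -> alpha (id 3, parent_id=1, depth 3).
Iteration 4: join on id=1 -> gamma (id 1, parent_id=NULL, depth 4).
Iteration 5: parent_id is NULL; no match; recursion stops.
SUM(depth) = 0 + 1 + 2 + 3 + 4 = 10.

10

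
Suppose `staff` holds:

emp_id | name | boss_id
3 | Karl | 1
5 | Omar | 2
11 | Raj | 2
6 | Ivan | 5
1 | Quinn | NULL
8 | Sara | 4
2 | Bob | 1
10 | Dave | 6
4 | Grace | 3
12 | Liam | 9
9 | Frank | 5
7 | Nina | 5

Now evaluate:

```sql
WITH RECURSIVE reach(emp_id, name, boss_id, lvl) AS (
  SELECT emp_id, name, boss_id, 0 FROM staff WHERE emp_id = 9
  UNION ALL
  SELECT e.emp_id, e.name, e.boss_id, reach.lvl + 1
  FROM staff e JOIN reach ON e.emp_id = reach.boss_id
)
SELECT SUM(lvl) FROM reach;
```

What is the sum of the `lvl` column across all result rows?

Base: emp_id=9 (Frank), boss_id=5, lvl 0.
Iteration 1: join on emp_id=5 -> Omar (id 5, boss_id=2, lvl 1).
Iteration 2: join on emp_id=2 -> Bob (id 2, boss_id=1, lvl 2).
Iteration 3: join on emp_id=1 -> Quinn (id 1, boss_id=NULL, lvl 3).
Iteration 4: boss_id is NULL; no match; recursion stops.
SUM(lvl) = 0 + 1 + 2 + 3 = 6.

6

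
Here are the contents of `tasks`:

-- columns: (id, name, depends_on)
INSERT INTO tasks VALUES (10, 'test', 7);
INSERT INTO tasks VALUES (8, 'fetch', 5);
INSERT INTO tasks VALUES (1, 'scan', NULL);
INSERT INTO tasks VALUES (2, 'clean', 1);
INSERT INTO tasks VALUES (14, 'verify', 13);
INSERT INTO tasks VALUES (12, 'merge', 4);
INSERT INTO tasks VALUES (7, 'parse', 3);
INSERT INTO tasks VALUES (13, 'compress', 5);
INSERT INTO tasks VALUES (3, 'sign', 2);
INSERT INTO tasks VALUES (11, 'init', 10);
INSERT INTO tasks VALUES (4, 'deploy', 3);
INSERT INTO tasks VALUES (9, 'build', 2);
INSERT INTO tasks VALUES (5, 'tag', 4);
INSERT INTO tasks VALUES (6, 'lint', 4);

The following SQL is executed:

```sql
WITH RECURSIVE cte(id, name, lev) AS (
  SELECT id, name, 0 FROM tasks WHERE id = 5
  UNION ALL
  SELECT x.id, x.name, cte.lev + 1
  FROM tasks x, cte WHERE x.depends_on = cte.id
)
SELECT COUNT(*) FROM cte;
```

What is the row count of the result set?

Base: id=5 (tag) at lev 0.
Iteration 1: rows with depends_on in {5} -> fetch (id 8, lev 1), compress (id 13, lev 1).
Iteration 2: rows with depends_on in {8,13} -> verify (id 14, lev 2).
Iteration 3: no rows with depends_on in {14}; recursion stops.
Total rows emitted: 4.

4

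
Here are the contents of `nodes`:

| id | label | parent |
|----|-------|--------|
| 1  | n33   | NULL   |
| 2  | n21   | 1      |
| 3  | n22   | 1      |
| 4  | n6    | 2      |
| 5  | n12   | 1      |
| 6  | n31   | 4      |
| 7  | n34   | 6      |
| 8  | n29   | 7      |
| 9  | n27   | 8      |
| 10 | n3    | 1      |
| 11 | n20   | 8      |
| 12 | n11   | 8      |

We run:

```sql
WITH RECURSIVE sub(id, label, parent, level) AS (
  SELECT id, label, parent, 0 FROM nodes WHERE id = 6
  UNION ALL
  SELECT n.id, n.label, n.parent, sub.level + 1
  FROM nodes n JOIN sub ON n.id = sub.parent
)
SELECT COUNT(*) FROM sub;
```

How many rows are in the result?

Base: id=6 (n31), parent=4, level 0.
Iteration 1: join on id=4 -> n6 (id 4, parent=2, level 1).
Iteration 2: join on id=2 -> n21 (id 2, parent=1, level 2).
Iteration 3: join on id=1 -> n33 (id 1, parent=NULL, level 3).
Iteration 4: parent is NULL; no match; recursion stops.
Total rows emitted: 4.

4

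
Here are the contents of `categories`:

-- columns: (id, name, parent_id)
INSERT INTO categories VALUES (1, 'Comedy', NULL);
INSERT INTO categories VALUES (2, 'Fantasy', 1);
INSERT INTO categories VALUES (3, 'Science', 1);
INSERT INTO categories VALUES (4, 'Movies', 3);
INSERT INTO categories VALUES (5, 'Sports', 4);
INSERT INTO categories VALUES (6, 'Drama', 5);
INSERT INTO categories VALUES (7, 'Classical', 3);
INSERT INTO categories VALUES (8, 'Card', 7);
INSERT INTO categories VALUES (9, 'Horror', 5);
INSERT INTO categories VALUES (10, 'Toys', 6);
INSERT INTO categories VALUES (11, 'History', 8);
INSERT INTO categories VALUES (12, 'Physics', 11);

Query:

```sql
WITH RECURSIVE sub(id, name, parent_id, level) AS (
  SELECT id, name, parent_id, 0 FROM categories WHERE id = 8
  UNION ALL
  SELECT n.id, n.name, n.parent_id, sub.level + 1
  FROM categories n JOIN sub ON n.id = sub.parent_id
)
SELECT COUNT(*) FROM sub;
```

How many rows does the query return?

4

Base: id=8 (Card), parent_id=7, level 0.
Iteration 1: join on id=7 -> Classical (id 7, parent_id=3, level 1).
Iteration 2: join on id=3 -> Science (id 3, parent_id=1, level 2).
Iteration 3: join on id=1 -> Comedy (id 1, parent_id=NULL, level 3).
Iteration 4: parent_id is NULL; no match; recursion stops.
Total rows emitted: 4.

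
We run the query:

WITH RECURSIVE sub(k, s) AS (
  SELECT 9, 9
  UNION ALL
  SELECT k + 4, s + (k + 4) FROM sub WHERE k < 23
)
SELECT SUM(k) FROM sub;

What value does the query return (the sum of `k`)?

Base: k=9, s=9.
Iteration 1: 9 < 23 holds -> k = 9 + 4 = 13, s = 9 + 13 = 22.
Iteration 2: 13 < 23 holds -> k = 13 + 4 = 17, s = 22 + 17 = 39.
Iteration 3: 17 < 23 holds -> k = 17 + 4 = 21, s = 39 + 21 = 60.
Iteration 4: 21 < 23 holds -> k = 21 + 4 = 25, s = 60 + 25 = 85.
Iteration 5: 25 < 23 fails; recursion stops.
SUM(k) = 9 + 13 + 17 + 21 + 25 = 85.

85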